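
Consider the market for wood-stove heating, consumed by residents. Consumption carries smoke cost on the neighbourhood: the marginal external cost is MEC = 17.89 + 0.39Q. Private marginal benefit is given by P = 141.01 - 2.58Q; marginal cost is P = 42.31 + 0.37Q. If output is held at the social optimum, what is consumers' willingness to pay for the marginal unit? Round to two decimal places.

P = 78.59

Social marginal benefit = demand − MEC = 123.12 - 2.97Q.
Set SMB = MC: 123.12 - 2.97Q = 42.31 + 0.37Q → Q* = 24.1946.
Consumer price on the demand curve at Q*: 141.01 − 2.58×24.1946 = 78.5879.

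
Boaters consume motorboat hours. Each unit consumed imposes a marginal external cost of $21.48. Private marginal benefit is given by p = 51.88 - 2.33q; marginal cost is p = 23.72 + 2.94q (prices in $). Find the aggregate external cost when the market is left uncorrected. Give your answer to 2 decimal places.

Market equilibrium (private): 23.72 + 2.94q = 51.88 - 2.33q → q_m = 5.3435.
Total external cost = MEC × q_m = 21.48 × 5.3435 = 114.7784.

$114.78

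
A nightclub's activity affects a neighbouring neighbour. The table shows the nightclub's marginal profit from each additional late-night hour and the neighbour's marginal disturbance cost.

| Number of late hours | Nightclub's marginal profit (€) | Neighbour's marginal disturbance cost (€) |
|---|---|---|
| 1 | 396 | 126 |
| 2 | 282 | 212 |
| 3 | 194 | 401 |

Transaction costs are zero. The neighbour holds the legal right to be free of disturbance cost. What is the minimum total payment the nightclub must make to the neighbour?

€338

Efficient level: marginal profit ≥ marginal disturbance cost through level 2, so k* = 2.
With the neighbour holding the right, the nightclub must at least compensate total damage at k*: 126 + 212 = 338.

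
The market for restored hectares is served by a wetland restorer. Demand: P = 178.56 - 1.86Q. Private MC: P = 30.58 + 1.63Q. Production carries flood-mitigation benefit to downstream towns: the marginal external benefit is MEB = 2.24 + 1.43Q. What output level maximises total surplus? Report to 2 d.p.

Social marginal cost = private MC − MEB = 28.34 + 0.20Q.
Set SMC = demand: 28.34 + 0.20Q = 178.56 - 1.86Q → Q* = 72.9223.

Q* = 72.92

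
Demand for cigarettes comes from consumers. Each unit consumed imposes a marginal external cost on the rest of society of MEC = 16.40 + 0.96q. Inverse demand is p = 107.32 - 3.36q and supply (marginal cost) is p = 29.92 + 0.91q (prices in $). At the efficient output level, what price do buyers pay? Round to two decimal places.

P = $68.13

Social marginal benefit = demand − MEC = 90.92 - 4.32q.
Set SMB = MC: 90.92 - 4.32q = 29.92 + 0.91q → q* = 11.6635.
Consumer price on the demand curve at q*: 107.32 − 3.36×11.6635 = 68.1306.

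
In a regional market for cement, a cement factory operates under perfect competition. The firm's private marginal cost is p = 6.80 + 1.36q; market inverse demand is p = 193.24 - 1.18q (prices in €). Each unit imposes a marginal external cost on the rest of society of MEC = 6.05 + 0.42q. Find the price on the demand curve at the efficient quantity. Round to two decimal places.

Social marginal cost = private MC + MEC = 12.85 + 1.78q.
Set SMC = demand: 12.85 + 1.78q = 193.24 - 1.18q → q* = 60.9426.
Consumer price on the demand curve at q*: 193.24 − 1.18×60.9426 = 121.3277.

P = €121.33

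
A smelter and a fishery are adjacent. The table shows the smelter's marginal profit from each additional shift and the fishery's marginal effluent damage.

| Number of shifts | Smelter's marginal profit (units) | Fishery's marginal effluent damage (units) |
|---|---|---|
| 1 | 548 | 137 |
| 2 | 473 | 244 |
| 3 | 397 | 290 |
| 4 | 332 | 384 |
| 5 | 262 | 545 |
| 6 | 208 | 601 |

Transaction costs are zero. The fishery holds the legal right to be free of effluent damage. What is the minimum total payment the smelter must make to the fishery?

671

Efficient level: marginal profit ≥ marginal effluent damage through level 3, so k* = 3.
With the fishery holding the right, the smelter must at least compensate total damage at k*: 137 + 244 + 290 = 671.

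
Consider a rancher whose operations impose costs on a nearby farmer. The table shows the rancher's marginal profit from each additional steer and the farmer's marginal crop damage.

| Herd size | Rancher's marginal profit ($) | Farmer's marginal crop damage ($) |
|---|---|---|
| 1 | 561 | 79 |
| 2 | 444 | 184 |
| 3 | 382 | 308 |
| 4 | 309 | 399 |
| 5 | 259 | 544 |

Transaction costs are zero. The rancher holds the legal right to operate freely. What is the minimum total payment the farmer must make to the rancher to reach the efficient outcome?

Left alone the rancher would choose level 5 (marginal profit stays positive).
Efficient level: k* = 3 (marginal profit ≥ marginal crop damage through 3).
The farmer must at least cover the rancher's forgone profit from cutting 5→3: 309 + 259 = 568.

$568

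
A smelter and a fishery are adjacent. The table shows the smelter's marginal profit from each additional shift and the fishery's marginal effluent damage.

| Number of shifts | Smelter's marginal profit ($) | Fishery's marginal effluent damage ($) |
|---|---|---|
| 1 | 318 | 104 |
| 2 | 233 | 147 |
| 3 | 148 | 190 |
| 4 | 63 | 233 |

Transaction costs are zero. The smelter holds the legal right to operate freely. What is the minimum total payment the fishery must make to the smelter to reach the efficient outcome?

Left alone the smelter would choose level 4 (marginal profit stays positive).
Efficient level: k* = 2 (marginal profit ≥ marginal effluent damage through 2).
The fishery must at least cover the smelter's forgone profit from cutting 4→2: 148 + 63 = 211.

$211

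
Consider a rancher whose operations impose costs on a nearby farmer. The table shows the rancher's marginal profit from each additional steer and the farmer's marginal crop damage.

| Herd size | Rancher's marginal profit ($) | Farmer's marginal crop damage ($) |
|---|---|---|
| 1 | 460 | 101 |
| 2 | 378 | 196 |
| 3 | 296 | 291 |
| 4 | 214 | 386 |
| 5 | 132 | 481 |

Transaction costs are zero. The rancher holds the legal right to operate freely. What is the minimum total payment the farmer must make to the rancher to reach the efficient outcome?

Left alone the rancher would choose level 5 (marginal profit stays positive).
Efficient level: k* = 3 (marginal profit ≥ marginal crop damage through 3).
The farmer must at least cover the rancher's forgone profit from cutting 5→3: 214 + 132 = 346.

$346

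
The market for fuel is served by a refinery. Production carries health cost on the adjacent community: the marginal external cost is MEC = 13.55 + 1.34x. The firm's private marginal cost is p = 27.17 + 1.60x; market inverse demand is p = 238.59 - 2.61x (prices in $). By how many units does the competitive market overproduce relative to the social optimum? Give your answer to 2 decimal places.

14.57 units

Market equilibrium (private): 27.17 + 1.60x = 238.59 - 2.61x → x_m = 50.2185.
Social marginal cost = private MC + MEC = 40.72 + 2.94x.
Set SMC = demand: 40.72 + 2.94x = 238.59 - 2.61x → x* = 35.6523.
Gap = |50.2185 − 35.6523| = 14.5662.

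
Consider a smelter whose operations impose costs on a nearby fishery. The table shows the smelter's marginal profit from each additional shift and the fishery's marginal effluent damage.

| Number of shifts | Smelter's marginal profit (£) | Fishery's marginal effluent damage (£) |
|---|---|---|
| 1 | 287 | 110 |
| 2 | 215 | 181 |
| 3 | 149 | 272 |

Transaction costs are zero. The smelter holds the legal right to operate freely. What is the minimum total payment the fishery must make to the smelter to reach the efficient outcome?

Left alone the smelter would choose level 3 (marginal profit stays positive).
Efficient level: k* = 2 (marginal profit ≥ marginal effluent damage through 2).
The fishery must at least cover the smelter's forgone profit from cutting 3→2: 149 = 149.

£149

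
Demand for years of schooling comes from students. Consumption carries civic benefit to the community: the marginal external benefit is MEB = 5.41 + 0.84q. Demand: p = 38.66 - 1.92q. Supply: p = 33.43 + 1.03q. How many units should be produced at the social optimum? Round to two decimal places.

Social marginal benefit = demand + MEB = 44.07 - 1.08q.
Set SMB = MC: 44.07 - 1.08q = 33.43 + 1.03q → q* = 5.0427.

q* = 5.04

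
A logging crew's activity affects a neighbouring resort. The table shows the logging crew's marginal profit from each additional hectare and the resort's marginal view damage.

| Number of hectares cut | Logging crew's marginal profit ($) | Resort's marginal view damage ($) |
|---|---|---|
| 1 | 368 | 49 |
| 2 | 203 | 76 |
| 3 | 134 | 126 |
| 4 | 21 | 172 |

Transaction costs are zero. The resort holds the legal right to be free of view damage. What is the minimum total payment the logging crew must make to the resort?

$251

Efficient level: marginal profit ≥ marginal view damage through level 3, so k* = 3.
With the resort holding the right, the logging crew must at least compensate total damage at k*: 49 + 76 + 126 = 251.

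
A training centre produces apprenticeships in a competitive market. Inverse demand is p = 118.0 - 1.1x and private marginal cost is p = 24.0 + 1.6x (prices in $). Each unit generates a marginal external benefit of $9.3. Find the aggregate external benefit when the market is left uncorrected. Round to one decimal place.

Market equilibrium (private): 24.0 + 1.6x = 118.0 - 1.1x → x_m = 34.8148.
Total external benefit = MEB × x_m = 9.3 × 34.8148 = 323.7776.

$323.8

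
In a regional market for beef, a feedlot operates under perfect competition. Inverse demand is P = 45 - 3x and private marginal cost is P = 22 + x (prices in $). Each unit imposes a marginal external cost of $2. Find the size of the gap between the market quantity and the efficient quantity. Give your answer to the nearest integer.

1 units

Market equilibrium (private): 22 + x = 45 - 3x → x_m = 5.7500.
Social marginal cost = private MC + MEC = 24 + x.
Set SMC = demand: 24 + x = 45 - 3x → x* = 5.2500.
Gap = |5.7500 − 5.2500| = 0.5000.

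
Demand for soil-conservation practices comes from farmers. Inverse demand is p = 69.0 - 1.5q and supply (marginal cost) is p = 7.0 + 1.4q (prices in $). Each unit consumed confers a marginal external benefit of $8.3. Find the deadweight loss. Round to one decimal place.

DWL = $11.9

Market equilibrium (private): 7.0 + 1.4q = 69.0 - 1.5q → q_m = 21.3793.
Social marginal benefit = demand + MEB = 77.3 - 1.5q.
Set SMB = MC: 77.3 - 1.5q = 7.0 + 1.4q → q* = 24.2414.
The welfare-loss triangle has base |q_m − q*| and height MEB(q_m) (the vertical gap between SMB and MC is zero at q* and MEB at q_m).
DWL = ½ × 2.8621 × 8.3000 = 11.8777.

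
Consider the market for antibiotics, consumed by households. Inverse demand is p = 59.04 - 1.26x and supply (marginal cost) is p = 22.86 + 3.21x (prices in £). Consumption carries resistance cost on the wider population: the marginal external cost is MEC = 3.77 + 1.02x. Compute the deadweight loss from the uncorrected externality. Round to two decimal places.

Market equilibrium (private): 22.86 + 3.21x = 59.04 - 1.26x → x_m = 8.0940.
Social marginal benefit = demand − MEC = 55.27 - 2.28x.
Set SMB = MC: 55.27 - 2.28x = 22.86 + 3.21x → x* = 5.9035.
The welfare-loss triangle has base |x_m − x*| and height MEC(x_m) (the vertical gap between SMB and MC is zero at x* and MEC at x_m).
DWL = ½ × 2.1905 × 12.0258 = 13.1713.

DWL = £13.17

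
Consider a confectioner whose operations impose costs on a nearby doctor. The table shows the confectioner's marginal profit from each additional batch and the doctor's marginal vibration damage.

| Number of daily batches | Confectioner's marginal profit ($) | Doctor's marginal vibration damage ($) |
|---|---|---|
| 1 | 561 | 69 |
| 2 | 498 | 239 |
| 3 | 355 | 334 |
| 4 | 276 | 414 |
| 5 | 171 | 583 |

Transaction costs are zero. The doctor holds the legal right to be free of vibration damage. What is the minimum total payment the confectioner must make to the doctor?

Efficient level: marginal profit ≥ marginal vibration damage through level 3, so k* = 3.
With the doctor holding the right, the confectioner must at least compensate total damage at k*: 69 + 239 + 334 = 642.

$642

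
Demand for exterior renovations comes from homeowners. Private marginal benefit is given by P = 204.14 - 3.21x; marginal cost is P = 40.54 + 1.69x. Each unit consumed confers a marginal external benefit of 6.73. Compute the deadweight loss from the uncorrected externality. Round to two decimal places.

Market equilibrium (private): 40.54 + 1.69x = 204.14 - 3.21x → x_m = 33.3878.
Social marginal benefit = demand + MEB = 210.87 - 3.21x.
Set SMB = MC: 210.87 - 3.21x = 40.54 + 1.69x → x* = 34.7612.
Between x* and x_m the wedge SMB − MC runs linearly from 0 to MEB(x_m), so the loss is a triangle.
DWL = ½ × 1.3734 × 6.7300 = 4.6215.

DWL = 4.62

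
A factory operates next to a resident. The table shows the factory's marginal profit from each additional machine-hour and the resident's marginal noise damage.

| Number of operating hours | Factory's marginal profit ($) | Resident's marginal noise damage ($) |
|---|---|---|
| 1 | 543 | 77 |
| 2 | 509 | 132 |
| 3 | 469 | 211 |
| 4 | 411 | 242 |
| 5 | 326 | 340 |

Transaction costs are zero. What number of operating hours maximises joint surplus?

Bargaining reaches the level where marginal profit last exceeds marginal noise damage.
That holds through level 4 (411 ≥ 242) but not at 5 (326 < 340).

4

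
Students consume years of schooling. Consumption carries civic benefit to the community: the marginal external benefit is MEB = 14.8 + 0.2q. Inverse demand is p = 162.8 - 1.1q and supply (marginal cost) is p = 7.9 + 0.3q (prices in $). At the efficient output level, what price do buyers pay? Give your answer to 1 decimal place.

Social marginal benefit = demand + MEB = 177.6 - 0.9q.
Set SMB = MC: 177.6 - 0.9q = 7.9 + 0.3q → q* = 141.4167.
Consumer price on the demand curve at q*: 162.8 − 1.1×141.4167 = 7.2416.

P = $7.2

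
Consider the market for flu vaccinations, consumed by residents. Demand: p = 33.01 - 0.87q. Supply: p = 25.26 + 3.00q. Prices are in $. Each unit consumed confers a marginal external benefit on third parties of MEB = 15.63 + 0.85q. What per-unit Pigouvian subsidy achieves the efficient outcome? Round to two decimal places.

Social marginal benefit = demand + MEB = 48.64 - 0.02q.
Set SMB = MC: 48.64 - 0.02q = 25.26 + 3.00q → q* = 7.7417.
The Pigouvian subsidy equals MEB at q*: 15.63 + 0.85×7.7417 = 22.2104.

subsidy = $22.21 per unit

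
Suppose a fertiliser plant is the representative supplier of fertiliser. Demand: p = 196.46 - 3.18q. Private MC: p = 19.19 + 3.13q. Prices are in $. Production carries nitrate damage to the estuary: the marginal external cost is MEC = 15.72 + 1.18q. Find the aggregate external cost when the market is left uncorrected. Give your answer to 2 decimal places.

$907.28

Market equilibrium (private): 19.19 + 3.13q = 196.46 - 3.18q → q_m = 28.0935.
Total external cost = ∫₀^{q_m} (15.72 + 1.18q) dq = 15.72×28.0935 + ½×1.18×28.0935² = 907.2842.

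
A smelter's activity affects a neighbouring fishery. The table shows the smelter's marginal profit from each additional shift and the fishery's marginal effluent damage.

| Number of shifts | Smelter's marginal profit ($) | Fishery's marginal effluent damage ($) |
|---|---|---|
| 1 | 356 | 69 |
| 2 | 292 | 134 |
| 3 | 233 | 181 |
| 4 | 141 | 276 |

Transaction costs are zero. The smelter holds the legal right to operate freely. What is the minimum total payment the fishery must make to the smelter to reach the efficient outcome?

Left alone the smelter would choose level 4 (marginal profit stays positive).
Efficient level: k* = 3 (marginal profit ≥ marginal effluent damage through 3).
The fishery must at least cover the smelter's forgone profit from cutting 4→3: 141 = 141.

$141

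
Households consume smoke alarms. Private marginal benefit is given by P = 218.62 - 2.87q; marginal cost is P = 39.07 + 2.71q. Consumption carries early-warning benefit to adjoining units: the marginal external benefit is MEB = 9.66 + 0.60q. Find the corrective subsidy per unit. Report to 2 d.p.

subsidy = 32.46 per unit

Social marginal benefit = demand + MEB = 228.28 - 2.27q.
Set SMB = MC: 228.28 - 2.27q = 39.07 + 2.71q → q* = 37.9940.
The Pigouvian subsidy equals MEB at q*: 9.66 + 0.60×37.9940 = 32.4564.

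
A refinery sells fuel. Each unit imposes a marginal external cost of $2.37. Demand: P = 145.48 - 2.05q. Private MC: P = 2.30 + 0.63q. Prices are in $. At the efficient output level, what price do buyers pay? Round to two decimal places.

P = $37.77

Social marginal cost = private MC + MEC = 4.67 + 0.63q.
Set SMC = demand: 4.67 + 0.63q = 145.48 - 2.05q → q* = 52.5410.
Consumer price on the demand curve at q*: 145.48 − 2.05×52.5410 = 37.7710.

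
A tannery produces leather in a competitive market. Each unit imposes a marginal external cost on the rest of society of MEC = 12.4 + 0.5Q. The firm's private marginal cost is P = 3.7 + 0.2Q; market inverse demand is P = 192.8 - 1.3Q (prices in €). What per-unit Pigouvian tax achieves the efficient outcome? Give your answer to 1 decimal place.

Social marginal cost = private MC + MEC = 16.1 + 0.7Q.
Set SMC = demand: 16.1 + 0.7Q = 192.8 - 1.3Q → Q* = 88.3500.
The Pigouvian tax equals MEC at Q*: 12.4 + 0.5×88.3500 = 56.5750.

tax = €56.6 per unit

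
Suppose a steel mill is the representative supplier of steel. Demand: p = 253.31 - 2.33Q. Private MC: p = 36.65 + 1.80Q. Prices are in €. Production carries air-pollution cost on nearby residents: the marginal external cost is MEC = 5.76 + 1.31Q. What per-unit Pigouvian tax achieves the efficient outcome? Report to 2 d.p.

Social marginal cost = private MC + MEC = 42.41 + 3.11Q.
Set SMC = demand: 42.41 + 3.11Q = 253.31 - 2.33Q → Q* = 38.7684.
The Pigouvian tax equals MEC at Q*: 5.76 + 1.31×38.7684 = 56.5466.

tax = €56.55 per unit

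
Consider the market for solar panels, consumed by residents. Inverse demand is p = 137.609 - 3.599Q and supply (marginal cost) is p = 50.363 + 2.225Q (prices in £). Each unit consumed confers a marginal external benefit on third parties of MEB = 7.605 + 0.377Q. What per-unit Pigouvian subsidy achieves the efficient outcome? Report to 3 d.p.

Social marginal benefit = demand + MEB = 145.214 - 3.222Q.
Set SMB = MC: 145.214 - 3.222Q = 50.363 + 2.225Q → Q* = 17.4134.
The Pigouvian subsidy equals MEB at Q*: 7.605 + 0.377×17.4134 = 14.1699.

subsidy = £14.170 per unit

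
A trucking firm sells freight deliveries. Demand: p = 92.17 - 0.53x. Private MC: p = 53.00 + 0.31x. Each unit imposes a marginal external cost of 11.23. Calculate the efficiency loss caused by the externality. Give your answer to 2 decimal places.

DWL = 75.07

Market equilibrium (private): 53.00 + 0.31x = 92.17 - 0.53x → x_m = 46.6310.
Social marginal cost = private MC + MEC = 64.23 + 0.31x.
Set SMC = demand: 64.23 + 0.31x = 92.17 - 0.53x → x* = 33.2619.
The welfare-loss triangle has base |x_m − x*| and height MEC(x_m) (the vertical gap between SMC and demand is zero at x* and MEC at x_m).
DWL = ½ × 13.3691 × 11.2300 = 75.0675.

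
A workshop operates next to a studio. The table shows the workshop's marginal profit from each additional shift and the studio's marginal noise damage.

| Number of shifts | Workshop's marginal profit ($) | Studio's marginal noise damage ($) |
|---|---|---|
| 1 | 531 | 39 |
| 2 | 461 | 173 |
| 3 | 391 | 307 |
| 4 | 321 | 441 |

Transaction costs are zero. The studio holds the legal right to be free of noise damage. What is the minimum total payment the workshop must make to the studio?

Efficient level: marginal profit ≥ marginal noise damage through level 3, so k* = 3.
With the studio holding the right, the workshop must at least compensate total damage at k*: 39 + 173 + 307 = 519.

$519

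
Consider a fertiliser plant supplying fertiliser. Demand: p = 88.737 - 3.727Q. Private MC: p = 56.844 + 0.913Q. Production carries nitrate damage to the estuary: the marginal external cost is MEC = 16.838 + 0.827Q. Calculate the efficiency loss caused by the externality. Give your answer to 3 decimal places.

DWL = 46.393

Market equilibrium (private): 56.844 + 0.913Q = 88.737 - 3.727Q → Q_m = 6.8735.
Social marginal cost = private MC + MEC = 73.682 + 1.740Q.
Set SMC = demand: 73.682 + 1.740Q = 88.737 - 3.727Q → Q* = 2.7538.
Height of the DWL triangle at Q_m is SMC(Q_m) − demand(Q_m) = MEC(Q_m) = 22.5224.
DWL = ½ × 4.1197 × 22.5224 = 46.3928.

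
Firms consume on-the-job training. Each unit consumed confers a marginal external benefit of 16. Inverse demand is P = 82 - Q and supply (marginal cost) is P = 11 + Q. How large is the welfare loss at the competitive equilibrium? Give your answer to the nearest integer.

DWL = 64

Market equilibrium (private): 11 + Q = 82 - Q → Q_m = 35.5000.
Social marginal benefit = demand + MEB = 98 - Q.
Set SMB = MC: 98 - Q = 11 + Q → Q* = 43.5000.
Between Q* and Q_m the wedge SMB − MC runs linearly from 0 to MEB(Q_m), so the loss is a triangle.
DWL = ½ × 8.0000 × 16.0000 = 64.0000.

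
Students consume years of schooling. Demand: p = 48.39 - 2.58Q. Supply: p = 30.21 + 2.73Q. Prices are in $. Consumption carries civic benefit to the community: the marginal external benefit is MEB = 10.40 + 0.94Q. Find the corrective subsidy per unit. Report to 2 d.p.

Social marginal benefit = demand + MEB = 58.79 - 1.64Q.
Set SMB = MC: 58.79 - 1.64Q = 30.21 + 2.73Q → Q* = 6.5400.
The Pigouvian subsidy equals MEB at Q*: 10.40 + 0.94×6.5400 = 16.5476.

subsidy = $16.55 per unit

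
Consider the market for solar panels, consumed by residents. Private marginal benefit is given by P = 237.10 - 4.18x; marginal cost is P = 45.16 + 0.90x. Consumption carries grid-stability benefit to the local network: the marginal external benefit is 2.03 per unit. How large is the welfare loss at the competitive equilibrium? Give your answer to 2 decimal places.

Market equilibrium (private): 45.16 + 0.90x = 237.10 - 4.18x → x_m = 37.7835.
Social marginal benefit = demand + MEB = 239.13 - 4.18x.
Set SMB = MC: 239.13 - 4.18x = 45.16 + 0.90x → x* = 38.1831.
Between x* and x_m the wedge SMB − MC runs linearly from 0 to MEB(x_m), so the loss is a triangle.
DWL = ½ × 0.3996 × 2.0300 = 0.4056.

DWL = 0.41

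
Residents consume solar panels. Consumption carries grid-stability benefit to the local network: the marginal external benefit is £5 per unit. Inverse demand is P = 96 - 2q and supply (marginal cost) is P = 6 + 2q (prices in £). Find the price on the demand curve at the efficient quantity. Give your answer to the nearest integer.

P = £49

Social marginal benefit = demand + MEB = 101 - 2q.
Set SMB = MC: 101 - 2q = 6 + 2q → q* = 23.7500.
Consumer price on the demand curve at q*: 96 − 2×23.7500 = 48.5000.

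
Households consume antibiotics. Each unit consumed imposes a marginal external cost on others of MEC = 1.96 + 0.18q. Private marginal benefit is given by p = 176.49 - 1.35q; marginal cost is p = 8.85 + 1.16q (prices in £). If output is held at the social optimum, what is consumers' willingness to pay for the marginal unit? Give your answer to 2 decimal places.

P = £93.34

Social marginal benefit = demand − MEC = 174.53 - 1.53q.
Set SMB = MC: 174.53 - 1.53q = 8.85 + 1.16q → q* = 61.5911.
Consumer price on the demand curve at q*: 176.49 − 1.35×61.5911 = 93.3420.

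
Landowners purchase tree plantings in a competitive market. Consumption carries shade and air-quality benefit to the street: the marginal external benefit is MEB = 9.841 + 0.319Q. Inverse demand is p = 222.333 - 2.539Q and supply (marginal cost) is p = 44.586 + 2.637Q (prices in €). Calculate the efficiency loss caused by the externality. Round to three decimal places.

Market equilibrium (private): 44.586 + 2.637Q = 222.333 - 2.539Q → Q_m = 34.3406.
Social marginal benefit = demand + MEB = 232.174 - 2.220Q.
Set SMB = MC: 232.174 - 2.220Q = 44.586 + 2.637Q → Q* = 38.6222.
Between Q* and Q_m the wedge SMB − MC runs linearly from 0 to MEB(Q_m), so the loss is a triangle.
DWL = ½ × 4.2816 × 20.7957 = 44.5194.

DWL = €44.519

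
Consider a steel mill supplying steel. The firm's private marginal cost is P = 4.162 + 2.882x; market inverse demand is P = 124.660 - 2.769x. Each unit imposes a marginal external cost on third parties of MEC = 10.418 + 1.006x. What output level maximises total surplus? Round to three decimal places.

Social marginal cost = private MC + MEC = 14.580 + 3.888x.
Set SMC = demand: 14.580 + 3.888x = 124.660 - 2.769x → x* = 16.5360.

x* = 16.536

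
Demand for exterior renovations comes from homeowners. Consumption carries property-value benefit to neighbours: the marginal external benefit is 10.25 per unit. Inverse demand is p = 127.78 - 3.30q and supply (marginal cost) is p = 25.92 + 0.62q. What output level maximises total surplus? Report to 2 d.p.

q* = 28.60

Social marginal benefit = demand + MEB = 138.03 - 3.30q.
Set SMB = MC: 138.03 - 3.30q = 25.92 + 0.62q → q* = 28.5995.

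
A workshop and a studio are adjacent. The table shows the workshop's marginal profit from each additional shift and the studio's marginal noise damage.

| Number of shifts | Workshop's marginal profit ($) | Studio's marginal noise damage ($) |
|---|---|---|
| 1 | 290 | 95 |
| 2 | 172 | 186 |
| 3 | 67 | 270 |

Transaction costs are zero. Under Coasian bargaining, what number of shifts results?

1

Bargaining reaches the level where marginal profit last exceeds marginal noise damage.
That holds through level 1 (290 ≥ 95) but not at 2 (172 < 186).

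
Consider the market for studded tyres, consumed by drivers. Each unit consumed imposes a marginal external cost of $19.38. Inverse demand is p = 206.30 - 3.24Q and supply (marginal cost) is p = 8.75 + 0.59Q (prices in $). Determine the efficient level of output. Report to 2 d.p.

Q* = 46.52

Social marginal benefit = demand − MEC = 186.92 - 3.24Q.
Set SMB = MC: 186.92 - 3.24Q = 8.75 + 0.59Q → Q* = 46.5196.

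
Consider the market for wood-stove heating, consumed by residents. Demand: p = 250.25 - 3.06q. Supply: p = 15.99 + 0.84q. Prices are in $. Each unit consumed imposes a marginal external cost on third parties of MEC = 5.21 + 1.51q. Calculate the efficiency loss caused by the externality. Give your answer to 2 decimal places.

Market equilibrium (private): 15.99 + 0.84q = 250.25 - 3.06q → q_m = 60.0667.
Social marginal benefit = demand − MEC = 245.04 - 4.57q.
Set SMB = MC: 245.04 - 4.57q = 15.99 + 0.84q → q* = 42.3383.
Height of the DWL triangle at q_m is MC(q_m) − SMB(q_m) = MEC(q_m) = 95.9107.
DWL = ½ × 17.7284 × 95.9107 = 850.1716.

DWL = $850.17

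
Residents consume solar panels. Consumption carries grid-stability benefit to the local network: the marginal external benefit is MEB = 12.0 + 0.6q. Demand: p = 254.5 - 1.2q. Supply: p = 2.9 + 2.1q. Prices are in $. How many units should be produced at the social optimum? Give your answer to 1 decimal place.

q* = 97.6

Social marginal benefit = demand + MEB = 266.5 - 0.6q.
Set SMB = MC: 266.5 - 0.6q = 2.9 + 2.1q → q* = 97.6296.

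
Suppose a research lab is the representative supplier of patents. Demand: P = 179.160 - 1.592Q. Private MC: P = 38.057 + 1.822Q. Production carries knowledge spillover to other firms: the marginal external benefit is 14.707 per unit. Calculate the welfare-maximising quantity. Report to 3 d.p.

Q* = 45.639

Social marginal cost = private MC − MEB = 23.350 + 1.822Q.
Set SMC = demand: 23.350 + 1.822Q = 179.160 - 1.592Q → Q* = 45.6385.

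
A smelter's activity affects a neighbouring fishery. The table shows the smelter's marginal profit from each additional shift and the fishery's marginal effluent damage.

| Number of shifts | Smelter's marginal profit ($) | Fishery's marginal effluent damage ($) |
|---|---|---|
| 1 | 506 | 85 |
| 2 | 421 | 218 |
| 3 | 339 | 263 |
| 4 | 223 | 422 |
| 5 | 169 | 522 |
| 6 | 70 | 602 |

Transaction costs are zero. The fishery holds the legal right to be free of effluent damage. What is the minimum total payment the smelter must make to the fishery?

$566

Efficient level: marginal profit ≥ marginal effluent damage through level 3, so k* = 3.
With the fishery holding the right, the smelter must at least compensate total damage at k*: 85 + 218 + 263 = 566.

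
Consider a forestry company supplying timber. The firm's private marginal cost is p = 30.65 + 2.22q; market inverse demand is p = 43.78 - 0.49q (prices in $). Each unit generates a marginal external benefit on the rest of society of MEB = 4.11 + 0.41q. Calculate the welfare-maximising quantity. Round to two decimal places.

Social marginal cost = private MC − MEB = 26.54 + 1.81q.
Set SMC = demand: 26.54 + 1.81q = 43.78 - 0.49q → q* = 7.4957.

q* = 7.50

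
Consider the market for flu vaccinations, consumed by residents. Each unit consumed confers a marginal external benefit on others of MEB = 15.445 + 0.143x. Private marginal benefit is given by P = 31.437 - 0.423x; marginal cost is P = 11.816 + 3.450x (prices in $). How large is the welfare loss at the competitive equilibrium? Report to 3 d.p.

Market equilibrium (private): 11.816 + 3.450x = 31.437 - 0.423x → x_m = 5.0661.
Social marginal benefit = demand + MEB = 46.882 - 0.280x.
Set SMB = MC: 46.882 - 0.280x = 11.816 + 3.450x → x* = 9.4011.
Between x* and x_m the wedge SMB − MC runs linearly from 0 to MEB(x_m), so the loss is a triangle.
DWL = ½ × 4.3350 × 16.1695 = 35.0474.

DWL = $35.047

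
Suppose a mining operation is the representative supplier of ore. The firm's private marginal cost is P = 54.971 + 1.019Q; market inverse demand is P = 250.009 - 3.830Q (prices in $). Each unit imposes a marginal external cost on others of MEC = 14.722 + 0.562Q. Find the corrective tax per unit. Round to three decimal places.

Social marginal cost = private MC + MEC = 69.693 + 1.581Q.
Set SMC = demand: 69.693 + 1.581Q = 250.009 - 3.830Q → Q* = 33.3240.
The Pigouvian tax equals MEC at Q*: 14.722 + 0.562×33.3240 = 33.4501.

tax = $33.450 per unit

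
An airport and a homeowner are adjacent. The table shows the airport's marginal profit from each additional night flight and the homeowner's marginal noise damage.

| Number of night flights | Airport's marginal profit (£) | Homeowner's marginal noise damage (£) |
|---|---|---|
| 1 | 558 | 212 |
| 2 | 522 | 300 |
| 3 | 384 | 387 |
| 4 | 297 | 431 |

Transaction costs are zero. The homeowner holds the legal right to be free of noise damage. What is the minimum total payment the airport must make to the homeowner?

£512

Efficient level: marginal profit ≥ marginal noise damage through level 2, so k* = 2.
With the homeowner holding the right, the airport must at least compensate total damage at k*: 212 + 300 = 512.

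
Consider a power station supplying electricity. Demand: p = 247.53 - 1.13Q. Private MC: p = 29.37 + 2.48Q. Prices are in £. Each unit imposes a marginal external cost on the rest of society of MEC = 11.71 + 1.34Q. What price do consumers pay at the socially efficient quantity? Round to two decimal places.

Social marginal cost = private MC + MEC = 41.08 + 3.82Q.
Set SMC = demand: 41.08 + 3.82Q = 247.53 - 1.13Q → Q* = 41.7071.
Consumer price on the demand curve at Q*: 247.53 − 1.13×41.7071 = 200.4010.

P = £200.40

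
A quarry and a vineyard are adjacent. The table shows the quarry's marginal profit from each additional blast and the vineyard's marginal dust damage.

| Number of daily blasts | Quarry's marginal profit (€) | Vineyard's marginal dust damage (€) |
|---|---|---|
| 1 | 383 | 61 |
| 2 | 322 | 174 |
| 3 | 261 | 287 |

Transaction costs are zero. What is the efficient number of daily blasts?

Bargaining reaches the level where marginal profit last exceeds marginal dust damage.
That holds through level 2 (322 ≥ 174) but not at 3 (261 < 287).

2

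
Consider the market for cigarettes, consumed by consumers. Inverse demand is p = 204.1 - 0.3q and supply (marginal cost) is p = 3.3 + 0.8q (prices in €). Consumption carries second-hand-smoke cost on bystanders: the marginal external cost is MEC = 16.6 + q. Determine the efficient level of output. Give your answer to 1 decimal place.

q* = 87.7

Social marginal benefit = demand − MEC = 187.5 - 1.3q.
Set SMB = MC: 187.5 - 1.3q = 3.3 + 0.8q → q* = 87.7143.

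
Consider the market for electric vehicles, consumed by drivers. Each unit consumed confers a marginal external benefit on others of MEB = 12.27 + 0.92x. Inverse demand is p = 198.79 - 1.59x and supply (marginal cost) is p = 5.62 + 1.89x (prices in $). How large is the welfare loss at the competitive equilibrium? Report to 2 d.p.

Market equilibrium (private): 5.62 + 1.89x = 198.79 - 1.59x → x_m = 55.5086.
Social marginal benefit = demand + MEB = 211.06 - 0.67x.
Set SMB = MC: 211.06 - 0.67x = 5.62 + 1.89x → x* = 80.2500.
Between x* and x_m the wedge SMB − MC runs linearly from 0 to MEB(x_m), so the loss is a triangle.
DWL = ½ × 24.7414 × 63.3379 = 783.5342.

DWL = $783.53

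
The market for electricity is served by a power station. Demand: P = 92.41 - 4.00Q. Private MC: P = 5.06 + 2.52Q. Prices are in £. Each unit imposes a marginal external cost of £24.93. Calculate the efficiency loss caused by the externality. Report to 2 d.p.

Market equilibrium (private): 5.06 + 2.52Q = 92.41 - 4.00Q → Q_m = 13.3972.
Social marginal cost = private MC + MEC = 29.99 + 2.52Q.
Set SMC = demand: 29.99 + 2.52Q = 92.41 - 4.00Q → Q* = 9.5736.
The loss is the area between SMC and demand from Q* to Q_m; with linear curves that's a triangle of height MEC(Q_m).
DWL = ½ × 3.8236 × 24.9300 = 47.6612.

DWL = £47.66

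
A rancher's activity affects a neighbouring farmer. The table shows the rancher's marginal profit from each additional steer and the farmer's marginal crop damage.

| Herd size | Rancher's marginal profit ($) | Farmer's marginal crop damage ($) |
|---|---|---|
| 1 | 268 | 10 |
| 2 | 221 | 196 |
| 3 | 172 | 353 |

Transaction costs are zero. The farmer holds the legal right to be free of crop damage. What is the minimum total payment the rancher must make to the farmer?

$206

Efficient level: marginal profit ≥ marginal crop damage through level 2, so k* = 2.
With the farmer holding the right, the rancher must at least compensate total damage at k*: 10 + 196 = 206.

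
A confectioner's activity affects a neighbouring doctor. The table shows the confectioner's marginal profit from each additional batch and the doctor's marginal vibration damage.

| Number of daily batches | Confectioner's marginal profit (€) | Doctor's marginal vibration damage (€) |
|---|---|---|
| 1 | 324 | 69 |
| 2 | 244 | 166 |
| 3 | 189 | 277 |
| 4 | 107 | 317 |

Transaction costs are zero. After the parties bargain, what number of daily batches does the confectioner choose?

2

Bargaining reaches the level where marginal profit last exceeds marginal vibration damage.
That holds through level 2 (244 ≥ 166) but not at 3 (189 < 277).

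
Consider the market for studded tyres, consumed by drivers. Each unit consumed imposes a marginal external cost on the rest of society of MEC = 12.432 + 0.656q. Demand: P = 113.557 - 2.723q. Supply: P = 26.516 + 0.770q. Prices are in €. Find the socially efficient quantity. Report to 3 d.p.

q* = 17.982

Social marginal benefit = demand − MEC = 101.125 - 3.379q.
Set SMB = MC: 101.125 - 3.379q = 26.516 + 0.770q → q* = 17.9824.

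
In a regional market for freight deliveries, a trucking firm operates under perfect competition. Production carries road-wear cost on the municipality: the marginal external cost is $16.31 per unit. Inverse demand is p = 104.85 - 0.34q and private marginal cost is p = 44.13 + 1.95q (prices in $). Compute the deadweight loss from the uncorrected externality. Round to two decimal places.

DWL = $58.08

Market equilibrium (private): 44.13 + 1.95q = 104.85 - 0.34q → q_m = 26.5153.
Social marginal cost = private MC + MEC = 60.44 + 1.95q.
Set SMC = demand: 60.44 + 1.95q = 104.85 - 0.34q → q* = 19.3930.
The loss is the area between SMC and demand from q* to q_m; with linear curves that's a triangle of height MEC(q_m).
DWL = ½ × 7.1223 × 16.3100 = 58.0824.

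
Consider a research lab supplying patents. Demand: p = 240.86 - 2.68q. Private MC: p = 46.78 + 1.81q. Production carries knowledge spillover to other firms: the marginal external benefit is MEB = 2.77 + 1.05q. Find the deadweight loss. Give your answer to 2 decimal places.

DWL = 337.07

Market equilibrium (private): 46.78 + 1.81q = 240.86 - 2.68q → q_m = 43.2249.
Social marginal cost = private MC − MEB = 44.01 + 0.76q.
Set SMC = demand: 44.01 + 0.76q = 240.86 - 2.68q → q* = 57.2238.
Height of the DWL triangle at q_m is demand(q_m) − SMC(q_m) = MEB(q_m) = 48.1562.
DWL = ½ × 13.9989 × 48.1562 = 337.0669.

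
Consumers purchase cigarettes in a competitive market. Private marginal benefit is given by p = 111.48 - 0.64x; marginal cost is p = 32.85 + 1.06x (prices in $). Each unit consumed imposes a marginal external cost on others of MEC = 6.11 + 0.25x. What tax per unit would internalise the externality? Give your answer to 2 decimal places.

tax = $15.41 per unit

Social marginal benefit = demand − MEC = 105.37 - 0.89x.
Set SMB = MC: 105.37 - 0.89x = 32.85 + 1.06x → x* = 37.1897.
The Pigouvian tax equals MEC at x*: 6.11 + 0.25×37.1897 = 15.4074.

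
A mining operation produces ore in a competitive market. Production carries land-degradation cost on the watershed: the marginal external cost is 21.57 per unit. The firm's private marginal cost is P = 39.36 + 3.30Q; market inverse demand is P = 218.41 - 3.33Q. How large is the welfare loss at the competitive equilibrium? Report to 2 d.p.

DWL = 35.09

Market equilibrium (private): 39.36 + 3.30Q = 218.41 - 3.33Q → Q_m = 27.0060.
Social marginal cost = private MC + MEC = 60.93 + 3.30Q.
Set SMC = demand: 60.93 + 3.30Q = 218.41 - 3.33Q → Q* = 23.7526.
Height of the DWL triangle at Q_m is SMC(Q_m) − demand(Q_m) = MEC(Q_m) = 21.5700.
DWL = ½ × 3.2534 × 21.5700 = 35.0879.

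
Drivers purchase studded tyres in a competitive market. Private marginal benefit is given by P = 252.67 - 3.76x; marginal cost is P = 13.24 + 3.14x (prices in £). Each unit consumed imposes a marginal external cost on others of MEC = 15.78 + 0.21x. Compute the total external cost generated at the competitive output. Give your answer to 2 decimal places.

Market equilibrium (private): 13.24 + 3.14x = 252.67 - 3.76x → x_m = 34.7000.
Total external cost = ∫₀^{x_m} (15.78 + 0.21x) dx = 15.78×34.7000 + ½×0.21×34.7000² = 673.9955.

£674.00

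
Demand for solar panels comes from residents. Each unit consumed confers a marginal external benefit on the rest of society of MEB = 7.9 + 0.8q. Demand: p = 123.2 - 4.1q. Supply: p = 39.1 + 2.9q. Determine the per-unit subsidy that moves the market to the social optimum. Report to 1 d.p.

subsidy = 19.8 per unit

Social marginal benefit = demand + MEB = 131.1 - 3.3q.
Set SMB = MC: 131.1 - 3.3q = 39.1 + 2.9q → q* = 14.8387.
The Pigouvian subsidy equals MEB at q*: 7.9 + 0.8×14.8387 = 19.7710.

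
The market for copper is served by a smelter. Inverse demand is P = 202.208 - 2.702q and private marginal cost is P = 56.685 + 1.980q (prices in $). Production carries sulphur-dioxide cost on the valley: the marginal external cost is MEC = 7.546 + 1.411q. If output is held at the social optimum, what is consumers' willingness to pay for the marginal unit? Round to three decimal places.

Social marginal cost = private MC + MEC = 64.231 + 3.391q.
Set SMC = demand: 64.231 + 3.391q = 202.208 - 2.702q → q* = 22.6452.
Consumer price on the demand curve at q*: 202.208 − 2.702×22.6452 = 141.0207.

P = $141.021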